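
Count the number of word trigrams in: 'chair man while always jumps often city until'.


Word trigrams from [8] words:
  Trigram 1: (chair man while)
  Trigram 2: (man while always)
  Trigram 3: (while always jumps)
  Trigram 4: (always jumps often)
  Trigram 5: (jumps often city)
  Trigram 6: (often city until)
Total word trigrams: 8 - 2 = 6

6


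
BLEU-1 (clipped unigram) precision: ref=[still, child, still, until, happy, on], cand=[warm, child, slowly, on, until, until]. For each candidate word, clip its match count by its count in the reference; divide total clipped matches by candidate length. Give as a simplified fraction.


Reference word counts: {'child': 1, 'happy': 1, 'on': 1, 'still': 2, 'until': 1}
Checking each candidate word (with clipping):
  'warm' -> not in reference -> no match (matches: 0)
  'child' -> in reference (ref count 1, used 1/1) -> match (matches: 1)
  'slowly' -> not in reference -> no match (matches: 1)
  'on' -> in reference (ref count 1, used 1/1) -> match (matches: 2)
  'until' -> in reference (ref count 1, used 1/1) -> match (matches: 3)
  'until' -> ref count 1 already used up (1/1) -> clipped, no match (matches: 3)
Clipped matches: 3, Candidate length: 6
Precision = 3/6 = 1/2

1/2


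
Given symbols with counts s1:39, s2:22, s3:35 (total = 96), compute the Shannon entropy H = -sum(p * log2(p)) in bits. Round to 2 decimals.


Computing entropy H = -sum(p_i * log2(p_i)):
  s1: p = 39/96 = 0.4062, -p*log2(p) = 0.5279
  s2: p = 22/96 = 0.2292, -p*log2(p) = 0.4871
  s3: p = 35/96 = 0.3646, -p*log2(p) = 0.5307
H = sum of terms = 1.5457
Rounded to 2 decimals: 1.55

1.55


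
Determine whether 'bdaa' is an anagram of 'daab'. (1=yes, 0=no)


Sort characters of 'bdaa': 'aabd'
Sort characters of 'daab': 'aabd'
Sorted forms match -> they ARE anagrams
Result: 1

1


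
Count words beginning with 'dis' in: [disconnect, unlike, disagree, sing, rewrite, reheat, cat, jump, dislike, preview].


Checking each word for prefix 'dis':
  'disconnect' -> YES, starts with 'dis' (count: 1)
  'unlike' -> no (count: 1)
  'disagree' -> YES, starts with 'dis' (count: 2)
  'sing' -> no (count: 2)
  'rewrite' -> no (count: 2)
  'reheat' -> no (count: 2)
  'cat' -> no (count: 2)
  'jump' -> no (count: 2)
  'dislike' -> YES, starts with 'dis' (count: 3)
  'preview' -> no (count: 3)
Total with prefix 'dis': 3

3


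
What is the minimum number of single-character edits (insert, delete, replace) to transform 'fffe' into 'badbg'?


Building DP table for s1='fffe' (len 4) and s2='badbg' (len 5):
       b  a  d  b  g
    0  1  2  3  4  5
  f 1  1  2  3  4  5
  f 2  2  2  3  4  5
  f 3  3  3  3  4  5
  e 4  4  4  4  4  5
Edit distance = dp[4][5] = 5

5


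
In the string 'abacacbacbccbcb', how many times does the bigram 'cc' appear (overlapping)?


Scanning 'abacacbacbccbcb' for bigram 'cc':
  Position 0: 'ab' -> no
  Position 1: 'ba' -> no
  Position 2: 'ac' -> no
  Position 3: 'ca' -> no
  Position 4: 'ac' -> no
  Position 5: 'cb' -> no
  Position 6: 'ba' -> no
  Position 7: 'ac' -> no
  Position 8: 'cb' -> no
  Position 9: 'bc' -> no
  Position 10: 'cc' -> MATCH
  Position 11: 'cb' -> no
  Position 12: 'bc' -> no
  Position 13: 'cb' -> no
Total matches: 1

1


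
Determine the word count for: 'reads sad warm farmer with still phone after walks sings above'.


Counting words by splitting on spaces:
  Word 1: 'reads'
  Word 2: 'sad'
  Word 3: 'warm'
  Word 4: 'farmer'
  Word 5: 'with'
  Word 6: 'still'
  Word 7: 'phone'
  Word 8: 'after'
  Word 9: 'walks'
  Word 10: 'sings'
  Word 11: 'above'
Total words: 11

11


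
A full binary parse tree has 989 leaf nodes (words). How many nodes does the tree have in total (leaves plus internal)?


Leaf nodes (terminals): 989
Internal nodes = n - 1 = 989 - 1 = 988
Total = leaves + internal = 989 + 988 = 1977

1977


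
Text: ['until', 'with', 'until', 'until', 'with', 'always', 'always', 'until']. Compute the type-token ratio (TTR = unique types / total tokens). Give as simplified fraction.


Tokens: 8
Unique types: ('always', 'until', 'with') = 3
TTR = 3/8
Already in lowest terms.

3/8


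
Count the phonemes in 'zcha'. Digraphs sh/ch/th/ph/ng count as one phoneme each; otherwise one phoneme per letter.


Parsing 'zcha' greedily, digraphs first:
  'z' -> consonant phoneme (phonemes so far: 1)
  'ch' -> digraph (1 consonant phoneme) (phonemes so far: 2)
  'a' -> vowel phoneme (phonemes so far: 3)
Total phonemes: 3

3


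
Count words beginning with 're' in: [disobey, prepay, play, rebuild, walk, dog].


Checking each word for prefix 're':
  'disobey' -> no (count: 0)
  'prepay' -> no (count: 0)
  'play' -> no (count: 0)
  'rebuild' -> YES, starts with 're' (count: 1)
  'walk' -> no (count: 1)
  'dog' -> no (count: 1)
Total with prefix 're': 1

1


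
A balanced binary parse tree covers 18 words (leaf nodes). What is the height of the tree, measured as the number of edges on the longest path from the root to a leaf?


In a balanced binary tree with n leaves the deepest leaf is ceil(log2(n)) edges below the root.
log2(18) = 4.1699
ceil(4.1699) = 5
height (edges) = 5

5


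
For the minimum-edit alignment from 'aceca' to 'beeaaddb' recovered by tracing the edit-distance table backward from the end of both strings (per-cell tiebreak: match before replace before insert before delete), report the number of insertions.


Edit distance = 6. Backtracking from cell (5, 8) with preference match > replace > insert > delete,
then listing the resulting alignment 'aceca' -> 'beeaaddb' left to right:
  Step 1: replace a->b
  Step 2: replace c->e
  Step 3: keep 'e'
  Step 4: replace c->a
  Step 5: keep 'a'
  Step 6: insert 'd' [insertion #1]
  Step 7: insert 'd' [insertion #2]
  Step 8: insert 'b' [insertion #3]
Total insertions: 3

3


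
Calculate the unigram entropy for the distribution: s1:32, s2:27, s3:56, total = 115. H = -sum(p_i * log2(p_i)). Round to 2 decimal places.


Computing entropy H = -sum(p_i * log2(p_i)):
  s1: p = 32/115 = 0.2783, -p*log2(p) = 0.5135
  s2: p = 27/115 = 0.2348, -p*log2(p) = 0.4908
  s3: p = 56/115 = 0.4870, -p*log2(p) = 0.5055
H = sum of terms = 1.5098
Rounded to 2 decimals: 1.51

1.51


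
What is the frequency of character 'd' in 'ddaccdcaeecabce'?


Scanning 'ddaccdcaeecabce' for 'd':
  Position 0: 'd' -> MATCH (count: 1)
  Position 1: 'd' -> MATCH (count: 2)
  Position 5: 'd' -> MATCH (count: 3)
Total occurrences of 'd': 3

3


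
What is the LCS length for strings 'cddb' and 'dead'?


DP table for LCS of 'cddb' and 'dead':
       d  e  a  d
    0  0  0  0  0
  c 0  0  0  0  0
  d 0  1  1  1  1
  d 0  1  1  1  2
  b 0  1  1  1  2
LCS: 'dd'
LCS length = 2

2


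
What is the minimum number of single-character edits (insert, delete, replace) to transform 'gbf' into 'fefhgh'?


Building DP table for s1='gbf' (len 3) and s2='fefhgh' (len 6):
       f  e  f  h  g  h
    0  1  2  3  4  5  6
  g 1  1  2  3  4  4  5
  b 2  2  2  3  4  5  5
  f 3  2  3  2  3  4  5
Edit distance = dp[3][6] = 5

5


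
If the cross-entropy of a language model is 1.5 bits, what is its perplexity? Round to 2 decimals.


Perplexity formula: PP = 2^H
H = 1.5
PP = 2^1.5
Decompose: 2^1.5 = 2^1 * 2^0.5 = 2^1 * sqrt(2)
2^1 = 2, sqrt(2) ~ 1.4142136
PP ~ 2 * 1.4142136 = 2.8284272
Rounded to 2 decimals: 2.83

2.83


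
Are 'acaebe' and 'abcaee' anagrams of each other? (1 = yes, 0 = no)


Sort characters of 'acaebe': 'aabcee'
Sort characters of 'abcaee': 'aabcee'
Sorted forms match -> they ARE anagrams
Result: 1

1


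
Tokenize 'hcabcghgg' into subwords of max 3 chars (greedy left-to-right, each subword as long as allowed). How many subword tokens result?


'hcabcghgg' has 9 characters.
Chunking with max size 3:
  Chunk 1: 'hca' (positions 0-2)
  Chunk 2: 'bcg' (positions 3-5)
  Chunk 3: 'hgg' (positions 6-8)
Total chunks: ceil(9 / 3) = 3

3


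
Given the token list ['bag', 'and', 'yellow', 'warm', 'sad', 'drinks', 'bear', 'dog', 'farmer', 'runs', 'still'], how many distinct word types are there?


Listing all tokens and tracking unique types:
  Token 1: 'bag' -> NEW (unique so far: 1)
  Token 2: 'and' -> NEW (unique so far: 2)
  Token 3: 'yellow' -> NEW (unique so far: 3)
  Token 4: 'warm' -> NEW (unique so far: 4)
  Token 5: 'sad' -> NEW (unique so far: 5)
  Token 6: 'drinks' -> NEW (unique so far: 6)
  Token 7: 'bear' -> NEW (unique so far: 7)
  Token 8: 'dog' -> NEW (unique so far: 8)
  Token 9: 'farmer' -> NEW (unique so far: 9)
  Token 10: 'runs' -> NEW (unique so far: 10)
  Token 11: 'still' -> NEW (unique so far: 11)
Unique types: ('and', 'bag', 'bear', 'dog', 'drinks', 'farmer', 'runs', 'sad', 'still', 'warm', 'yellow')
Vocabulary size: 11

11


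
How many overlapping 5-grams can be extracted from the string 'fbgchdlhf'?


String 'fbgchdlhf' has length L = 9.
Number of overlapping n-grams = L - n + 1
Substituting: 9 - 5 + 1 = 5

5


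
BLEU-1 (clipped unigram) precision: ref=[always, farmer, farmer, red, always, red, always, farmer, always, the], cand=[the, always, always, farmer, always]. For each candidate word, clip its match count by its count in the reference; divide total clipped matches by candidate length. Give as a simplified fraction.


Reference word counts: {'always': 4, 'farmer': 3, 'red': 2, 'the': 1}
Checking each candidate word (with clipping):
  'the' -> in reference (ref count 1, used 1/1) -> match (matches: 1)
  'always' -> in reference (ref count 4, used 1/4) -> match (matches: 2)
  'always' -> in reference (ref count 4, used 2/4) -> match (matches: 3)
  'farmer' -> in reference (ref count 3, used 1/3) -> match (matches: 4)
  'always' -> in reference (ref count 4, used 3/4) -> match (matches: 5)
Clipped matches: 5, Candidate length: 5
Precision = 5/5 = 1

1


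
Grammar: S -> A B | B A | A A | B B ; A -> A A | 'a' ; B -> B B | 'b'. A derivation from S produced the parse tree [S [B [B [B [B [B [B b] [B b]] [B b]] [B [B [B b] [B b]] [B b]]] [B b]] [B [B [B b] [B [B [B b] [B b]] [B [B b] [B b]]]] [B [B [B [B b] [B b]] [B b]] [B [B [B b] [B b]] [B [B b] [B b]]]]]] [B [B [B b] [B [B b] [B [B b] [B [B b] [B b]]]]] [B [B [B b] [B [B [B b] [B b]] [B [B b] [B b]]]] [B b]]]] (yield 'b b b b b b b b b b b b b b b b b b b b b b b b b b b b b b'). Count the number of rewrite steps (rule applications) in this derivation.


Every bracketed nonterminal node [X ...] in the tree is produced by exactly one rule application.
Reading the tree off as a leftmost derivation:
  Step 1: S  =>  B B   (applied S -> B B)
  Step 2: B B  =>  B B B   (applied B -> B B)
  Step 3: B B B  =>  B B B B   (applied B -> B B)
  Step 4: B B B B  =>  B B B B B   (applied B -> B B)
  Step 5: B B B B B  =>  B B B B B B   (applied B -> B B)
  Step 6: B B B B B B  =>  B B B B B B B   (applied B -> B B)
  Step 7: B B B B B B B  =>  b B B B B B B   (applied B -> b)
  Step 8: b B B B B B B  =>  b b B B B B B   (applied B -> b)
  Step 9: b b B B B B B  =>  b b b B B B B   (applied B -> b)
  Step 10: b b b B B B B  =>  b b b B B B B B   (applied B -> B B)
  Step 11: b b b B B B B B  =>  b b b B B B B B B   (applied B -> B B)
  Step 12: b b b B B B B B B  =>  b b b b B B B B B   (applied B -> b)
  Step 13: b b b b B B B B B  =>  b b b b b B B B B   (applied B -> b)
  Step 14: b b b b b B B B B  =>  b b b b b b B B B   (applied B -> b)
  Step 15: b b b b b b B B B  =>  b b b b b b b B B   (applied B -> b)
  Step 16: b b b b b b b B B  =>  b b b b b b b B B B   (applied B -> B B)
  Step 17: b b b b b b b B B B  =>  b b b b b b b B B B B   (applied B -> B B)
  Step 18: b b b b b b b B B B B  =>  b b b b b b b b B B B   (applied B -> b)
  Step 19: b b b b b b b b B B B  =>  b b b b b b b b B B B B   (applied B -> B B)
  Step 20: b b b b b b b b B B B B  =>  b b b b b b b b B B B B B   (applied B -> B B)
  Step 21: b b b b b b b b B B B B B  =>  b b b b b b b b b B B B B   (applied B -> b)
  Step 22: b b b b b b b b b B B B B  =>  b b b b b b b b b b B B B   (applied B -> b)
  Step 23: b b b b b b b b b b B B B  =>  b b b b b b b b b b B B B B   (applied B -> B B)
  Step 24: b b b b b b b b b b B B B B  =>  b b b b b b b b b b b B B B   (applied B -> b)
  Step 25: b b b b b b b b b b b B B B  =>  b b b b b b b b b b b b B B   (applied B -> b)
  Step 26: b b b b b b b b b b b b B B  =>  b b b b b b b b b b b b B B B   (applied B -> B B)
  Step 27: b b b b b b b b b b b b B B B  =>  b b b b b b b b b b b b B B B B   (applied B -> B B)
  Step 28: b b b b b b b b b b b b B B B B  =>  b b b b b b b b b b b b B B B B B   (applied B -> B B)
  Step 29: b b b b b b b b b b b b B B B B B  =>  b b b b b b b b b b b b b B B B B   (applied B -> b)
  Step 30: b b b b b b b b b b b b b B B B B  =>  b b b b b b b b b b b b b b B B B   (applied B -> b)
  Step 31: b b b b b b b b b b b b b b B B B  =>  b b b b b b b b b b b b b b b B B   (applied B -> b)
  Step 32: b b b b b b b b b b b b b b b B B  =>  b b b b b b b b b b b b b b b B B B   (applied B -> B B)
  Step 33: b b b b b b b b b b b b b b b B B B  =>  b b b b b b b b b b b b b b b B B B B   (applied B -> B B)
  Step 34: b b b b b b b b b b b b b b b B B B B  =>  b b b b b b b b b b b b b b b b B B B   (applied B -> b)
  Step 35: b b b b b b b b b b b b b b b b B B B  =>  b b b b b b b b b b b b b b b b b B B   (applied B -> b)
  Step 36: b b b b b b b b b b b b b b b b b B B  =>  b b b b b b b b b b b b b b b b b B B B   (applied B -> B B)
  Step 37: b b b b b b b b b b b b b b b b b B B B  =>  b b b b b b b b b b b b b b b b b b B B   (applied B -> b)
  Step 38: b b b b b b b b b b b b b b b b b b B B  =>  b b b b b b b b b b b b b b b b b b b B   (applied B -> b)
  Step 39: b b b b b b b b b b b b b b b b b b b B  =>  b b b b b b b b b b b b b b b b b b b B B   (applied B -> B B)
  Step 40: b b b b b b b b b b b b b b b b b b b B B  =>  b b b b b b b b b b b b b b b b b b b B B B   (applied B -> B B)
  Step 41: b b b b b b b b b b b b b b b b b b b B B B  =>  b b b b b b b b b b b b b b b b b b b b B B   (applied B -> b)
  Step 42: b b b b b b b b b b b b b b b b b b b b B B  =>  b b b b b b b b b b b b b b b b b b b b B B B   (applied B -> B B)
  Step 43: b b b b b b b b b b b b b b b b b b b b B B B  =>  b b b b b b b b b b b b b b b b b b b b b B B   (applied B -> b)
  Step 44: b b b b b b b b b b b b b b b b b b b b b B B  =>  b b b b b b b b b b b b b b b b b b b b b B B B   (applied B -> B B)
  Step 45: b b b b b b b b b b b b b b b b b b b b b B B B  =>  b b b b b b b b b b b b b b b b b b b b b b B B   (applied B -> b)
  Step 46: b b b b b b b b b b b b b b b b b b b b b b B B  =>  b b b b b b b b b b b b b b b b b b b b b b B B B   (applied B -> B B)
  Step 47: b b b b b b b b b b b b b b b b b b b b b b B B B  =>  b b b b b b b b b b b b b b b b b b b b b b b B B   (applied B -> b)
  Step 48: b b b b b b b b b b b b b b b b b b b b b b b B B  =>  b b b b b b b b b b b b b b b b b b b b b b b b B   (applied B -> b)
  Step 49: b b b b b b b b b b b b b b b b b b b b b b b b B  =>  b b b b b b b b b b b b b b b b b b b b b b b b B B   (applied B -> B B)
  Step 50: b b b b b b b b b b b b b b b b b b b b b b b b B B  =>  b b b b b b b b b b b b b b b b b b b b b b b b B B B   (applied B -> B B)
  Step 51: b b b b b b b b b b b b b b b b b b b b b b b b B B B  =>  b b b b b b b b b b b b b b b b b b b b b b b b b B B   (applied B -> b)
  Step 52: b b b b b b b b b b b b b b b b b b b b b b b b b B B  =>  b b b b b b b b b b b b b b b b b b b b b b b b b B B B   (applied B -> B B)
  Step 53: b b b b b b b b b b b b b b b b b b b b b b b b b B B B  =>  b b b b b b b b b b b b b b b b b b b b b b b b b B B B B   (applied B -> B B)
  Step 54: b b b b b b b b b b b b b b b b b b b b b b b b b B B B B  =>  b b b b b b b b b b b b b b b b b b b b b b b b b b B B B   (applied B -> b)
  Step 55: b b b b b b b b b b b b b b b b b b b b b b b b b b B B B  =>  b b b b b b b b b b b b b b b b b b b b b b b b b b b B B   (applied B -> b)
  Step 56: b b b b b b b b b b b b b b b b b b b b b b b b b b b B B  =>  b b b b b b b b b b b b b b b b b b b b b b b b b b b B B B   (applied B -> B B)
  Step 57: b b b b b b b b b b b b b b b b b b b b b b b b b b b B B B  =>  b b b b b b b b b b b b b b b b b b b b b b b b b b b b B B   (applied B -> b)
  Step 58: b b b b b b b b b b b b b b b b b b b b b b b b b b b b B B  =>  b b b b b b b b b b b b b b b b b b b b b b b b b b b b b B   (applied B -> b)
  Step 59: b b b b b b b b b b b b b b b b b b b b b b b b b b b b b B  =>  b b b b b b b b b b b b b b b b b b b b b b b b b b b b b b   (applied B -> b)
Final yield: b b b b b b b b b b b b b b b b b b b b b b b b b b b b b b
Total rewrite steps: 59

59


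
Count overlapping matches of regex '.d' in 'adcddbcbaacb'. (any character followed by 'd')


Pattern: .d means any character followed by 'd'.
Scanning 'adcddbcbaacb' position-by-position:
  Pos 0: window 'ad' -> MATCH
  Pos 1: window 'dc' -> no
  Pos 2: window 'cd' -> MATCH
  Pos 3: window 'dd' -> MATCH
  Pos 4: window 'db' -> no
  Pos 5: window 'bc' -> no
  Pos 6: window 'cb' -> no
  Pos 7: window 'ba' -> no
  Pos 8: window 'aa' -> no
  Pos 9: window 'ac' -> no
  Pos 10: window 'cb' -> no
  Pos 11: window 'b' -> no
Total matches: 3

3


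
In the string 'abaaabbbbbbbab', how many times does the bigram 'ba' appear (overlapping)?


Scanning 'abaaabbbbbbbab' for bigram 'ba':
  Position 0: 'ab' -> no
  Position 1: 'ba' -> MATCH
  Position 2: 'aa' -> no
  Position 3: 'aa' -> no
  Position 4: 'ab' -> no
  Position 5: 'bb' -> no
  Position 6: 'bb' -> no
  Position 7: 'bb' -> no
  Position 8: 'bb' -> no
  Position 9: 'bb' -> no
  Position 10: 'bb' -> no
  Position 11: 'ba' -> MATCH
  Position 12: 'ab' -> no
Total matches: 2

2


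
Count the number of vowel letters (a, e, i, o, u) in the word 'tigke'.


Scanning each character of 'tigke':
  Position 1: 't' -> consonant (running count: 0)
  Position 2: 'i' -> vowel (running count: 1)
  Position 3: 'g' -> consonant (running count: 1)
  Position 4: 'k' -> consonant (running count: 1)
  Position 5: 'e' -> vowel (running count: 2)
Total vowels: 2

2


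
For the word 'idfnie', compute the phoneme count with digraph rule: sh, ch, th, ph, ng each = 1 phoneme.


Parsing 'idfnie' greedily, digraphs first:
  'i' -> vowel phoneme (phonemes so far: 1)
  'd' -> consonant phoneme (phonemes so far: 2)
  'f' -> consonant phoneme (phonemes so far: 3)
  'n' -> consonant phoneme (phonemes so far: 4)
  'i' -> vowel phoneme (phonemes so far: 5)
  'e' -> vowel phoneme (phonemes so far: 6)
Total phonemes: 6

6


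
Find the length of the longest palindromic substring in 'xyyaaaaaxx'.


Scanning 'xyyaaaaaxx' for palindromic substrings.
Substring at positions 3-7: 'aaaaa'.
Check: reverse('aaaaa') = 'aaaaa' -> palindrome confirmed.
Neighbouring characters ('y' / 'x') break symmetry, so it cannot extend further.
No longer palindromic substring exists; longest length = 5

5


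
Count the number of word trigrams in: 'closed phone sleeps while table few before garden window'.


Word trigrams from [9] words:
  Trigram 1: (closed phone sleeps)
  Trigram 2: (phone sleeps while)
  Trigram 3: (sleeps while table)
  Trigram 4: (while table few)
  Trigram 5: (table few before)
  Trigram 6: (few before garden)
  Trigram 7: (before garden window)
Total word trigrams: 9 - 2 = 7

7


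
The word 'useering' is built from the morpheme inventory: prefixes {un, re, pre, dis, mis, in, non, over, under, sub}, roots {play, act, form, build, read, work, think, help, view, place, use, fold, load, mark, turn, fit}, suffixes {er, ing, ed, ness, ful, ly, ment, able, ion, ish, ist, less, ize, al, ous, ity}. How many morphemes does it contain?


Segmenting 'useering' against the inventory:
  'use' -> root (morpheme 1)
  'er' -> suffix (morpheme 2)
  'ing' -> suffix (morpheme 3)
Total morphemes: 3

3


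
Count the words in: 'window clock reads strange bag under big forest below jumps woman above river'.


Counting words by splitting on spaces:
  Word 1: 'window'
  Word 2: 'clock'
  Word 3: 'reads'
  Word 4: 'strange'
  Word 5: 'bag'
  Word 6: 'under'
  Word 7: 'big'
  Word 8: 'forest'
  Word 9: 'below'
  Word 10: 'jumps'
  Word 11: 'woman'
  Word 12: 'above'
  Word 13: 'river'
Total words: 13

13


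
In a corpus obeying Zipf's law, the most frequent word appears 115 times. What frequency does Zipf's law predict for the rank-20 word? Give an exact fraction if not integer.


Zipf's law: freq(rank) = f1 / rank
f1 = 115, rank = 20
freq = 115 / 20
GCD(115, 20) = 5
Simplified: 23/4

23/4


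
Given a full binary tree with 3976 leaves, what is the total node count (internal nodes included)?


Leaf nodes (terminals): 3976
Internal nodes = n - 1 = 3976 - 1 = 3975
Total = leaves + internal = 3976 + 3975 = 7951

7951


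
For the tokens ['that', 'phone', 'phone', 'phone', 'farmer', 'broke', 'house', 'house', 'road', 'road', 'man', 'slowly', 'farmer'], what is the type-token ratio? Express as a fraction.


Tokens: 13
Unique types: ('broke', 'farmer', 'house', 'man', 'phone', 'road', 'slowly', 'that') = 8
TTR = 8/13
Already in lowest terms.

8/13


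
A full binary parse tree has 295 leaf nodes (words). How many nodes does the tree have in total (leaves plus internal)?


Leaf nodes (terminals): 295
Internal nodes = n - 1 = 295 - 1 = 294
Total = leaves + internal = 295 + 294 = 589

589


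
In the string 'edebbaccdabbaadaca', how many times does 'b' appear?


Scanning 'edebbaccdabbaadaca' for 'b':
  Position 3: 'b' -> MATCH (count: 1)
  Position 4: 'b' -> MATCH (count: 2)
  Position 10: 'b' -> MATCH (count: 3)
  Position 11: 'b' -> MATCH (count: 4)
Total occurrences of 'b': 4

4


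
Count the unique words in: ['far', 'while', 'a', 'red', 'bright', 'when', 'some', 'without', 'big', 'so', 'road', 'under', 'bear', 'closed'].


Listing all tokens and tracking unique types:
  Token 1: 'far' -> NEW (unique so far: 1)
  Token 2: 'while' -> NEW (unique so far: 2)
  Token 3: 'a' -> NEW (unique so far: 3)
  Token 4: 'red' -> NEW (unique so far: 4)
  Token 5: 'bright' -> NEW (unique so far: 5)
  Token 6: 'when' -> NEW (unique so far: 6)
  Token 7: 'some' -> NEW (unique so far: 7)
  Token 8: 'without' -> NEW (unique so far: 8)
  Token 9: 'big' -> NEW (unique so far: 9)
  Token 10: 'so' -> NEW (unique so far: 10)
  Token 11: 'road' -> NEW (unique so far: 11)
  Token 12: 'under' -> NEW (unique so far: 12)
  Token 13: 'bear' -> NEW (unique so far: 13)
  Token 14: 'closed' -> NEW (unique so far: 14)
Unique types: ('a', 'bear', 'big', 'bright', 'closed', 'far', 'red', 'road', 'so', 'some', 'under', 'when', 'while', 'without')
Vocabulary size: 14

14


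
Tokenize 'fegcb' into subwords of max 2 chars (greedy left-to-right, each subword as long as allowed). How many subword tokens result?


'fegcb' has 5 characters.
Chunking with max size 2:
  Chunk 1: 'fe' (positions 0-1)
  Chunk 2: 'gc' (positions 2-3)
  Chunk 3: 'b' (positions 4-4)
Total chunks: ceil(5 / 2) = 3

3


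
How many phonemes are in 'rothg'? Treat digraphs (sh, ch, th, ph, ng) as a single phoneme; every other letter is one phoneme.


Parsing 'rothg' greedily, digraphs first:
  'r' -> consonant phoneme (phonemes so far: 1)
  'o' -> vowel phoneme (phonemes so far: 2)
  'th' -> digraph (1 consonant phoneme) (phonemes so far: 3)
  'g' -> consonant phoneme (phonemes so far: 4)
Total phonemes: 4

4


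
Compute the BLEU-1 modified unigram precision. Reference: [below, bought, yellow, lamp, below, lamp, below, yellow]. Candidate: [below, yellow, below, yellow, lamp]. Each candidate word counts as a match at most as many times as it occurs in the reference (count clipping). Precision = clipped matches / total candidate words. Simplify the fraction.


Reference word counts: {'below': 3, 'bought': 1, 'lamp': 2, 'yellow': 2}
Checking each candidate word (with clipping):
  'below' -> in reference (ref count 3, used 1/3) -> match (matches: 1)
  'yellow' -> in reference (ref count 2, used 1/2) -> match (matches: 2)
  'below' -> in reference (ref count 3, used 2/3) -> match (matches: 3)
  'yellow' -> in reference (ref count 2, used 2/2) -> match (matches: 4)
  'lamp' -> in reference (ref count 2, used 1/2) -> match (matches: 5)
Clipped matches: 5, Candidate length: 5
Precision = 5/5 = 1

1


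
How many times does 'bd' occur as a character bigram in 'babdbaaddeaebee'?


Scanning 'babdbaaddeaebee' for bigram 'bd':
  Position 0: 'ba' -> no
  Position 1: 'ab' -> no
  Position 2: 'bd' -> MATCH
  Position 3: 'db' -> no
  Position 4: 'ba' -> no
  Position 5: 'aa' -> no
  Position 6: 'ad' -> no
  Position 7: 'dd' -> no
  Position 8: 'de' -> no
  Position 9: 'ea' -> no
  Position 10: 'ae' -> no
  Position 11: 'eb' -> no
  Position 12: 'be' -> no
  Position 13: 'ee' -> no
Total matches: 1

1


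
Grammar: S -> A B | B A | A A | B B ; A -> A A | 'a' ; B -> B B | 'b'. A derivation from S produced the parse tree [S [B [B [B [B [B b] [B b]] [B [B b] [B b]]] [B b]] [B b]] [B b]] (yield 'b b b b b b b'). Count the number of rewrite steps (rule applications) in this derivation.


Every bracketed nonterminal node [X ...] in the tree is produced by exactly one rule application.
Reading the tree off as a leftmost derivation:
  Step 1: S  =>  B B   (applied S -> B B)
  Step 2: B B  =>  B B B   (applied B -> B B)
  Step 3: B B B  =>  B B B B   (applied B -> B B)
  Step 4: B B B B  =>  B B B B B   (applied B -> B B)
  Step 5: B B B B B  =>  B B B B B B   (applied B -> B B)
  Step 6: B B B B B B  =>  b B B B B B   (applied B -> b)
  Step 7: b B B B B B  =>  b b B B B B   (applied B -> b)
  Step 8: b b B B B B  =>  b b B B B B B   (applied B -> B B)
  Step 9: b b B B B B B  =>  b b b B B B B   (applied B -> b)
  Step 10: b b b B B B B  =>  b b b b B B B   (applied B -> b)
  Step 11: b b b b B B B  =>  b b b b b B B   (applied B -> b)
  Step 12: b b b b b B B  =>  b b b b b b B   (applied B -> b)
  Step 13: b b b b b b B  =>  b b b b b b b   (applied B -> b)
Final yield: b b b b b b b
Total rewrite steps: 13

13


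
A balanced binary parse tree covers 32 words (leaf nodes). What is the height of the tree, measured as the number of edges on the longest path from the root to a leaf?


In a balanced binary tree with n leaves the deepest leaf is ceil(log2(n)) edges below the root.
log2(32) = 5.0000
ceil(5.0000) = 5
height (edges) = 5

5


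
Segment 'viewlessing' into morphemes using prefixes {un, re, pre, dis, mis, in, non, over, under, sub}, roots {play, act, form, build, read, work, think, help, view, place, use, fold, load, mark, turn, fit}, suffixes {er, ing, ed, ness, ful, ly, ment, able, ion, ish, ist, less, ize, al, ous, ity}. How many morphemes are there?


Segmenting 'viewlessing' against the inventory:
  'view' -> root (morpheme 1)
  'less' -> suffix (morpheme 2)
  'ing' -> suffix (morpheme 3)
Total morphemes: 3

3


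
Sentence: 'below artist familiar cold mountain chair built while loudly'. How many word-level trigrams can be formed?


Word trigrams from [9] words:
  Trigram 1: (below artist familiar)
  Trigram 2: (artist familiar cold)
  Trigram 3: (familiar cold mountain)
  Trigram 4: (cold mountain chair)
  Trigram 5: (mountain chair built)
  Trigram 6: (chair built while)
  Trigram 7: (built while loudly)
Total word trigrams: 9 - 2 = 7

7


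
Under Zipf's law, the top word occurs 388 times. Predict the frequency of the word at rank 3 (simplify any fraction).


Zipf's law: freq(rank) = f1 / rank
f1 = 388, rank = 3
freq = 388 / 3
GCD(388, 3) = 1
Simplified: 388/3

388/3


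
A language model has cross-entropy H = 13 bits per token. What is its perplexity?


Perplexity formula: PP = 2^H
H = 13
PP = 2^13
PP = 2^13 = 8192

8192


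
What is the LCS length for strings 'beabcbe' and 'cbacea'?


DP table for LCS of 'beabcbe' and 'cbacea':
       c  b  a  c  e  a
    0  0  0  0  0  0  0
  b 0  0  1  1  1  1  1
  e 0  0  1  1  1  2  2
  a 0  0  1  2  2  2  3
  b 0  0  1  2  2  2  3
  c 0  1  1  2  3  3  3
  b 0  1  2  2  3  3  3
  e 0  1  2  2  3  4  4
LCS: 'bace'
LCS length = 4

4


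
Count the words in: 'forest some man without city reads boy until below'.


Counting words by splitting on spaces:
  Word 1: 'forest'
  Word 2: 'some'
  Word 3: 'man'
  Word 4: 'without'
  Word 5: 'city'
  Word 6: 'reads'
  Word 7: 'boy'
  Word 8: 'until'
  Word 9: 'below'
Total words: 9

9


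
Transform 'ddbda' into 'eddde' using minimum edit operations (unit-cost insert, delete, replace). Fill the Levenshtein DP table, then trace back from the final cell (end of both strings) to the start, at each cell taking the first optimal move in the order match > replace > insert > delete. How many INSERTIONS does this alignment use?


Edit distance = 3. Backtracking from cell (5, 5) with preference match > replace > insert > delete,
then listing the resulting alignment 'ddbda' -> 'eddde' left to right:
  Step 1: replace d->e
  Step 2: keep 'd'
  Step 3: replace b->d
  Step 4: keep 'd'
  Step 5: replace a->e
Total insertions: 0

0


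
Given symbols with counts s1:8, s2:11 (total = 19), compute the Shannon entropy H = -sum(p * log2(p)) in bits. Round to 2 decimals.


Computing entropy H = -sum(p_i * log2(p_i)):
  s1: p = 8/19 = 0.4211, -p*log2(p) = 0.5254
  s2: p = 11/19 = 0.5789, -p*log2(p) = 0.4565
H = sum of terms = 0.9819
Rounded to 2 decimals: 0.98

0.98


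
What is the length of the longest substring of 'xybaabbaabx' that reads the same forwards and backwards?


Scanning 'xybaabbaabx' for palindromic substrings.
Substring at positions 2-9: 'baabbaab'.
Check: reverse('baabbaab') = 'baabbaab' -> palindrome confirmed.
Neighbouring characters ('y' / 'x') break symmetry, so it cannot extend further.
No longer palindromic substring exists; longest length = 8

8


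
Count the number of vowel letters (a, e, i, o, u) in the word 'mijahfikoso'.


Scanning each character of 'mijahfikoso':
  Position 1: 'm' -> consonant (running count: 0)
  Position 2: 'i' -> vowel (running count: 1)
  Position 3: 'j' -> consonant (running count: 1)
  Position 4: 'a' -> vowel (running count: 2)
  Position 5: 'h' -> consonant (running count: 2)
  Position 6: 'f' -> consonant (running count: 2)
  Position 7: 'i' -> vowel (running count: 3)
  Position 8: 'k' -> consonant (running count: 3)
  Position 9: 'o' -> vowel (running count: 4)
  Position 10: 's' -> consonant (running count: 4)
  Position 11: 'o' -> vowel (running count: 5)
Total vowels: 5

5


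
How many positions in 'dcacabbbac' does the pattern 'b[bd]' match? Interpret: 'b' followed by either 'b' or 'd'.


Pattern: b[bd] means 'b' followed by either 'b' or 'd'.
Scanning 'dcacabbbac' position-by-position:
  Pos 0: window 'dc' -> no
  Pos 1: window 'ca' -> no
  Pos 2: window 'ac' -> no
  Pos 3: window 'ca' -> no
  Pos 4: window 'ab' -> no
  Pos 5: window 'bb' -> MATCH
  Pos 6: window 'bb' -> MATCH
  Pos 7: window 'ba' -> no
  Pos 8: window 'ac' -> no
  Pos 9: window 'c' -> no
Total matches: 2

2


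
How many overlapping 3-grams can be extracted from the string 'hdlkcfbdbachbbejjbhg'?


String 'hdlkcfbdbachbbejjbhg' has length L = 20.
Number of overlapping n-grams = L - n + 1
Substituting: 20 - 3 + 1 = 18

18


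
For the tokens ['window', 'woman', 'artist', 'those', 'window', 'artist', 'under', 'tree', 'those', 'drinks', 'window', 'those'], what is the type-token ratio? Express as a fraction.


Tokens: 12
Unique types: ('artist', 'drinks', 'those', 'tree', 'under', 'window', 'woman') = 7
TTR = 7/12
Already in lowest terms.

7/12


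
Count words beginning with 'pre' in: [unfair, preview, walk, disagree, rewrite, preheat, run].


Checking each word for prefix 'pre':
  'unfair' -> no (count: 0)
  'preview' -> YES, starts with 'pre' (count: 1)
  'walk' -> no (count: 1)
  'disagree' -> no (count: 1)
  'rewrite' -> no (count: 1)
  'preheat' -> YES, starts with 'pre' (count: 2)
  'run' -> no (count: 2)
Total with prefix 'pre': 2

2


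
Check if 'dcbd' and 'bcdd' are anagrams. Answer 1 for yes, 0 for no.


Sort characters of 'dcbd': 'bcdd'
Sort characters of 'bcdd': 'bcdd'
Sorted forms match -> they ARE anagrams
Result: 1

1


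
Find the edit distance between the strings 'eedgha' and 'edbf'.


Building DP table for s1='eedgha' (len 6) and s2='edbf' (len 4):
       e  d  b  f
    0  1  2  3  4
  e 1  0  1  2  3
  e 2  1  1  2  3
  d 3  2  1  2  3
  g 4  3  2  2  3
  h 5  4  3  3  3
  a 6  5  4  4  4
Edit distance = dp[6][4] = 4

4


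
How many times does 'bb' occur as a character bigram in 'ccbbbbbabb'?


Scanning 'ccbbbbbabb' for bigram 'bb':
  Position 0: 'cc' -> no
  Position 1: 'cb' -> no
  Position 2: 'bb' -> MATCH
  Position 3: 'bb' -> MATCH
  Position 4: 'bb' -> MATCH
  Position 5: 'bb' -> MATCH
  Position 6: 'ba' -> no
  Position 7: 'ab' -> no
  Position 8: 'bb' -> MATCH
Total matches: 5

5


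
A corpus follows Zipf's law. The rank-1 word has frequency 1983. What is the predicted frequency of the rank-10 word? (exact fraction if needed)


Zipf's law: freq(rank) = f1 / rank
f1 = 1983, rank = 10
freq = 1983 / 10
GCD(1983, 10) = 1
Simplified: 1983/10

1983/10


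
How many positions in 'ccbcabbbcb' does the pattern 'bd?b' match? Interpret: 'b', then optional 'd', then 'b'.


Pattern: bd?b means 'b', then optional 'd', then 'b'.
Scanning 'ccbcabbbcb' position-by-position:
  Pos 0: window 'ccb' -> no
  Pos 1: window 'cbc' -> no
  Pos 2: window 'bca' -> no
  Pos 3: window 'cab' -> no
  Pos 4: window 'abb' -> no
  Pos 5: window 'bbb' -> MATCH
  Pos 6: window 'bbc' -> MATCH
  Pos 7: window 'bcb' -> no
  Pos 8: window 'cb' -> no
  Pos 9: window 'b' -> no
Total matches: 2

2


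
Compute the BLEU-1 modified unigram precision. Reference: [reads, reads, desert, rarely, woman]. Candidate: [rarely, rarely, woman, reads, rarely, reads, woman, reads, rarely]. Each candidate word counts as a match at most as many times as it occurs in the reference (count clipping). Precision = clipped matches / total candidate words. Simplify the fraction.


Reference word counts: {'desert': 1, 'rarely': 1, 'reads': 2, 'woman': 1}
Checking each candidate word (with clipping):
  'rarely' -> in reference (ref count 1, used 1/1) -> match (matches: 1)
  'rarely' -> ref count 1 already used up (1/1) -> clipped, no match (matches: 1)
  'woman' -> in reference (ref count 1, used 1/1) -> match (matches: 2)
  'reads' -> in reference (ref count 2, used 1/2) -> match (matches: 3)
  'rarely' -> ref count 1 already used up (1/1) -> clipped, no match (matches: 3)
  'reads' -> in reference (ref count 2, used 2/2) -> match (matches: 4)
  'woman' -> ref count 1 already used up (1/1) -> clipped, no match (matches: 4)
  'reads' -> ref count 2 already used up (2/2) -> clipped, no match (matches: 4)
  'rarely' -> ref count 1 already used up (1/1) -> clipped, no match (matches: 4)
Clipped matches: 4, Candidate length: 9
Precision = 4/9

4/9


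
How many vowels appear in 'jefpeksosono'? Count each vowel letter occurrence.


Scanning each character of 'jefpeksosono':
  Position 1: 'j' -> consonant (running count: 0)
  Position 2: 'e' -> vowel (running count: 1)
  Position 3: 'f' -> consonant (running count: 1)
  Position 4: 'p' -> consonant (running count: 1)
  Position 5: 'e' -> vowel (running count: 2)
  Position 6: 'k' -> consonant (running count: 2)
  Position 7: 's' -> consonant (running count: 2)
  Position 8: 'o' -> vowel (running count: 3)
  Position 9: 's' -> consonant (running count: 3)
  Position 10: 'o' -> vowel (running count: 4)
  Position 11: 'n' -> consonant (running count: 4)
  Position 12: 'o' -> vowel (running count: 5)
Total vowels: 5

5


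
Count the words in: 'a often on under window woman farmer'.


Counting words by splitting on spaces:
  Word 1: 'a'
  Word 2: 'often'
  Word 3: 'on'
  Word 4: 'under'
  Word 5: 'window'
  Word 6: 'woman'
  Word 7: 'farmer'
Total words: 7

7


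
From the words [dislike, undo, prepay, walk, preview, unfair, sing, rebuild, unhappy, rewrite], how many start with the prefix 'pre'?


Checking each word for prefix 'pre':
  'dislike' -> no (count: 0)
  'undo' -> no (count: 0)
  'prepay' -> YES, starts with 'pre' (count: 1)
  'walk' -> no (count: 1)
  'preview' -> YES, starts with 'pre' (count: 2)
  'unfair' -> no (count: 2)
  'sing' -> no (count: 2)
  'rebuild' -> no (count: 2)
  'unhappy' -> no (count: 2)
  'rewrite' -> no (count: 2)
Total with prefix 'pre': 2

2


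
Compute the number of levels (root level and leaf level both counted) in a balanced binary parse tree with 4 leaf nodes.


In a balanced binary tree with n leaves the deepest leaf is ceil(log2(n)) edges below the root,
so counting node levels inclusive of root and leaves gives ceil(log2(n)) + 1 levels.
log2(4) = 2.0000
ceil(2.0000) = 2
levels = 2 + 1 = 3

3


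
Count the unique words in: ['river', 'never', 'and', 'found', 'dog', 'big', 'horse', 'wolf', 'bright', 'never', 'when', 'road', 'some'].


Listing all tokens and tracking unique types:
  Token 1: 'river' -> NEW (unique so far: 1)
  Token 2: 'never' -> NEW (unique so far: 2)
  Token 3: 'and' -> NEW (unique so far: 3)
  Token 4: 'found' -> NEW (unique so far: 4)
  Token 5: 'dog' -> NEW (unique so far: 5)
  Token 6: 'big' -> NEW (unique so far: 6)
  Token 7: 'horse' -> NEW (unique so far: 7)
  Token 8: 'wolf' -> NEW (unique so far: 8)
  Token 9: 'bright' -> NEW (unique so far: 9)
  Token 10: 'never' -> duplicate (unique so far: 9)
  Token 11: 'when' -> NEW (unique so far: 10)
  Token 12: 'road' -> NEW (unique so far: 11)
  Token 13: 'some' -> NEW (unique so far: 12)
Unique types: ('and', 'big', 'bright', 'dog', 'found', 'horse', 'never', 'river', 'road', 'some', 'when', 'wolf')
Vocabulary size: 12

12


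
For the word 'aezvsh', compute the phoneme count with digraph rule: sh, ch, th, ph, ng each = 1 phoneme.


Parsing 'aezvsh' greedily, digraphs first:
  'a' -> vowel phoneme (phonemes so far: 1)
  'e' -> vowel phoneme (phonemes so far: 2)
  'z' -> consonant phoneme (phonemes so far: 3)
  'v' -> consonant phoneme (phonemes so far: 4)
  'sh' -> digraph (1 consonant phoneme) (phonemes so far: 5)
Total phonemes: 5

5


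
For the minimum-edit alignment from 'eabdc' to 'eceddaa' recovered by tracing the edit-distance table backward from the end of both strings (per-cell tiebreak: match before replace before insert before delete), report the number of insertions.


Edit distance = 5. Backtracking from cell (5, 7) with preference match > replace > insert > delete,
then listing the resulting alignment 'eabdc' -> 'eceddaa' left to right:
  Step 1: keep 'e'
  Step 2: insert 'c' [insertion #1]
  Step 3: replace a->e
  Step 4: replace b->d
  Step 5: keep 'd'
  Step 6: insert 'a' [insertion #2]
  Step 7: replace c->a
Total insertions: 2

2


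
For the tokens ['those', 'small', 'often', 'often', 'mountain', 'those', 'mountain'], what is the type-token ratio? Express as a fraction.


Tokens: 7
Unique types: ('mountain', 'often', 'small', 'those') = 4
TTR = 4/7
Already in lowest terms.

4/7


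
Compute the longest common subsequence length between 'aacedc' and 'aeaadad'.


DP table for LCS of 'aacedc' and 'aeaadad':
       a  e  a  a  d  a  d
    0  0  0  0  0  0  0  0
  a 0  1  1  1  1  1  1  1
  a 0  1  1  2  2  2  2  2
  c 0  1  1  2  2  2  2  2
  e 0  1  2  2  2  2  2  2
  d 0  1  2  2  2  3  3  3
  c 0  1  2  2  2  3  3  3
LCS: 'aad'
LCS length = 3

3


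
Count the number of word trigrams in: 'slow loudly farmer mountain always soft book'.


Word trigrams from [7] words:
  Trigram 1: (slow loudly farmer)
  Trigram 2: (loudly farmer mountain)
  Trigram 3: (farmer mountain always)
  Trigram 4: (mountain always soft)
  Trigram 5: (always soft book)
Total word trigrams: 7 - 2 = 5

5


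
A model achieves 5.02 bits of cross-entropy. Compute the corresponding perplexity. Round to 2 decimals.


Perplexity formula: PP = 2^H
H = 5.02
PP = 2^5.02
Decompose: 2^5.02 = 2^5 * 2^0.02
2^5 = 32, 2^0.02 ~ 1.0139595
PP ~ 32 * 1.0139595 = 32.4467040
Rounded to 2 decimals: 32.45

32.45


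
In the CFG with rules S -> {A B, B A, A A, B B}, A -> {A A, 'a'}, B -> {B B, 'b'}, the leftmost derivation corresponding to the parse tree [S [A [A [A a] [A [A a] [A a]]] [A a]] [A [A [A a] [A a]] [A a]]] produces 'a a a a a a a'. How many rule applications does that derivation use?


Every bracketed nonterminal node [X ...] in the tree is produced by exactly one rule application.
Reading the tree off as a leftmost derivation:
  Step 1: S  =>  A A   (applied S -> A A)
  Step 2: A A  =>  A A A   (applied A -> A A)
  Step 3: A A A  =>  A A A A   (applied A -> A A)
  Step 4: A A A A  =>  a A A A   (applied A -> a)
  Step 5: a A A A  =>  a A A A A   (applied A -> A A)
  Step 6: a A A A A  =>  a a A A A   (applied A -> a)
  Step 7: a a A A A  =>  a a a A A   (applied A -> a)
  Step 8: a a a A A  =>  a a a a A   (applied A -> a)
  Step 9: a a a a A  =>  a a a a A A   (applied A -> A A)
  Step 10: a a a a A A  =>  a a a a A A A   (applied A -> A A)
  Step 11: a a a a A A A  =>  a a a a a A A   (applied A -> a)
  Step 12: a a a a a A A  =>  a a a a a a A   (applied A -> a)
  Step 13: a a a a a a A  =>  a a a a a a a   (applied A -> a)
Final yield: a a a a a a a
Total rewrite steps: 13

13
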